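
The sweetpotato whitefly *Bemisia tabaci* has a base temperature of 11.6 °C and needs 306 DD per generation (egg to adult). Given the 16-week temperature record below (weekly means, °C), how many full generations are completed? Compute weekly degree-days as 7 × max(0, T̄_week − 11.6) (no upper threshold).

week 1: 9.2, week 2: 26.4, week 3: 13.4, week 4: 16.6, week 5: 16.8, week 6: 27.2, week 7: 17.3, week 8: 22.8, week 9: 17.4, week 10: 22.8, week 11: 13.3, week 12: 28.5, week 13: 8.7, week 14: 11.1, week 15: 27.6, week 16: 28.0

Weekly DD (7 × max(0, T̄ − 11.6)): 0.0, 103.6, 12.6, 35.0, 36.4, 109.2, 39.9, 78.4, 40.6, 78.4, 11.9, 118.3, 0.0, 0.0, 112.0, 114.8.
Season total = 891.1 DD.
Complete generations = ⌊891.1 / 306⌋ = 2.

2 generations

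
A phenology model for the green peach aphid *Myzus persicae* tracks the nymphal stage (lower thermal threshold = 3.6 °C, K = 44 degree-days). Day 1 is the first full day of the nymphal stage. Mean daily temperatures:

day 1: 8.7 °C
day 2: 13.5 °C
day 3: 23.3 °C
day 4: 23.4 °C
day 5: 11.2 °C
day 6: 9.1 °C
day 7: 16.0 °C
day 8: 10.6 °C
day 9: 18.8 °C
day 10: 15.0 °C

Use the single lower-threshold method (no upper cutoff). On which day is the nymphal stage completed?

Daily DD above 3.6 °C: 5.1, 9.9, 19.7, 19.8, 7.6, 5.5, 12.4, 7.0, 15.2, 11.4.
Cumulative: 5.1, 15.0, 34.7, 54.5, 62.1, 67.6, 80.0, 87.0, 102.2, 113.6.
The total first reaches 44 DD on day 4.

day 4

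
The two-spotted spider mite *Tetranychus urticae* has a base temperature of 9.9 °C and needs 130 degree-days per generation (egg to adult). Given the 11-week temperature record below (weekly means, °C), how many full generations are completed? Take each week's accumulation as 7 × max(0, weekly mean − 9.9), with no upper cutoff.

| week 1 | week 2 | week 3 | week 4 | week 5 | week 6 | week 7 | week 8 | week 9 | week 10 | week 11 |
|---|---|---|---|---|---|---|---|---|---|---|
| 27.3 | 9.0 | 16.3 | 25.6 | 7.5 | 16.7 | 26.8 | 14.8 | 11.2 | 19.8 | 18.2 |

4 generations

Weekly DD (7 × max(0, T̄ − 9.9)): 121.8, 0.0, 44.8, 109.9, 0.0, 47.6, 118.3, 34.3, 9.1, 69.3, 58.1.
Season total = 613.2 DD.
Complete generations = ⌊613.2 / 130⌋ = 4.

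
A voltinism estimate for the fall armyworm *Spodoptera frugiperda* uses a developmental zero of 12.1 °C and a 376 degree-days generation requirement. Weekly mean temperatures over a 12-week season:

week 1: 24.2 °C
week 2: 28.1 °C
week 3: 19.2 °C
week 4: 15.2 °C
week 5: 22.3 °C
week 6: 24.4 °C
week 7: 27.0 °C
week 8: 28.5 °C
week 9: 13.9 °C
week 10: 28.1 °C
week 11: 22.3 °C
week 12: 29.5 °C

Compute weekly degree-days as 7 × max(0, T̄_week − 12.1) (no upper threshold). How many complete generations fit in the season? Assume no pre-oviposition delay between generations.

2 generations

Weekly DD (7 × max(0, T̄ − 12.1)): 84.7, 112.0, 49.7, 21.7, 71.4, 86.1, 104.3, 114.8, 12.6, 112.0, 71.4, 121.8.
Season total = 962.5 DD.
Complete generations = ⌊962.5 / 376⌋ = 2.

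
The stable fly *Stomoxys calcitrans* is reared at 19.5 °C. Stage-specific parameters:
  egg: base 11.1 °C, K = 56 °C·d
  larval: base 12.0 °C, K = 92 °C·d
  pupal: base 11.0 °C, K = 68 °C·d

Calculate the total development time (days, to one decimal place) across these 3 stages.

26.9 days

egg: 56 / (19.5 − 11.1) = 56 / 8.4 = 6.667 d.
larval: 92 / (19.5 − 12.0) = 92 / 7.5 = 12.267 d.
pupal: 68 / (19.5 − 11.0) = 68 / 8.5 = 8.000 d.
Sum = 26.933 ≈ 26.9 days.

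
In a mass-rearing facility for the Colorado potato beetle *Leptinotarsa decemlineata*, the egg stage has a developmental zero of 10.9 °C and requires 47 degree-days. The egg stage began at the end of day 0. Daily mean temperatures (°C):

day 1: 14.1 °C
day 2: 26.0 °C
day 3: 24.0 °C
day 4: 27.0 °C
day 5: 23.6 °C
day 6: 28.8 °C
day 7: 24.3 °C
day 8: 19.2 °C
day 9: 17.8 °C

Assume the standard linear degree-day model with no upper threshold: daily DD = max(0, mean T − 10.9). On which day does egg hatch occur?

Daily DD above 10.9 °C: 3.2, 15.1, 13.1, 16.1, 12.7, 17.9, 13.4, 8.3, 6.9.
Cumulative: 3.2, 18.3, 31.4, 47.5, 60.2, 78.1, 91.5, 99.8, 106.7.
The total first reaches 47 DD on day 4.

day 4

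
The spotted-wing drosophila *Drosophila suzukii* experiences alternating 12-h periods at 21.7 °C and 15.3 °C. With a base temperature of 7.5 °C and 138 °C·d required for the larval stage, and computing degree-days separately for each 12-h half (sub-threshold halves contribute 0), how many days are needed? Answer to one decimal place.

Day half: max(0, 21.7 − 7.5) × 0.5 = 14.2 × 0.5 = 7.10 DD.
Night half: max(0, 15.3 − 7.5) × 0.5 = 7.8 × 0.5 = 3.90 DD.
Per 24 h: 11.00 DD/day.
Duration = 138 / 11.00 = 12.545 ≈ 12.5 days.

12.5 days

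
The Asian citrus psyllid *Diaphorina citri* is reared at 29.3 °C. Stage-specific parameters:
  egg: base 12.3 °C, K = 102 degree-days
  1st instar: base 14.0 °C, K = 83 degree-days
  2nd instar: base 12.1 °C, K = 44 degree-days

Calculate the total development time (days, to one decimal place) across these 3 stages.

egg: 102 / (29.3 − 12.3) = 102 / 17.0 = 6.000 d.
1st instar: 83 / (29.3 − 14.0) = 83 / 15.3 = 5.425 d.
2nd instar: 44 / (29.3 − 12.1) = 44 / 17.2 = 2.558 d.
Sum = 13.983 ≈ 14.0 days.

14.0 days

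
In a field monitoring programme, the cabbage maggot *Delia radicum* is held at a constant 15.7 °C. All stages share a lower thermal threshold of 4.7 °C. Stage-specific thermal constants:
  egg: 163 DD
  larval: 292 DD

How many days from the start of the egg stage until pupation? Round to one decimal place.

Daily accumulation at 15.7 °C = 15.7 − 4.7 = 11.0 DD/day.
Total K = 163 + 292 = 455 DD.
Total duration = 455 / 11.0 = 41.364 ≈ 41.4 days.

41.4 days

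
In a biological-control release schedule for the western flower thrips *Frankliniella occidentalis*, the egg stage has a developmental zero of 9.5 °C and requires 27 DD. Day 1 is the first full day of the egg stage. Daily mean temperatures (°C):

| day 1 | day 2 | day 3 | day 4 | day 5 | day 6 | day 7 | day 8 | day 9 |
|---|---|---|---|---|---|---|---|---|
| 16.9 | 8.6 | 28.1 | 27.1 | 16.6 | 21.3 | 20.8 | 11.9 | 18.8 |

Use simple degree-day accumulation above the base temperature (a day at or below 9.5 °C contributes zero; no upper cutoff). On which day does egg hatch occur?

day 4

Daily DD above 9.5 °C: 7.4, 0.0, 18.6, 17.6, 7.1, 11.8, 11.3, 2.4, 9.3.
Cumulative: 7.4, 7.4, 26.0, 43.6, 50.7, 62.5, 73.8, 76.2, 85.5.
The total first reaches 27 DD on day 4.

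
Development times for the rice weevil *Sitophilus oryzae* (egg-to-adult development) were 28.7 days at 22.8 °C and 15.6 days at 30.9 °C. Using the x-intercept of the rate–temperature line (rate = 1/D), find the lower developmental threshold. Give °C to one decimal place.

13.2 °C

Under the model K = D·(T − T_b), so D₁·(T₁ − T_b) = D₂·(T₂ − T_b).
28.7·(22.8 − T_b) = 15.6·(30.9 − T_b)
T_b = (28.7·22.8 − 15.6·30.9) / (28.7 − 15.6) = 172.32 / 13.1 = 13.154 °C ≈ 13.2 °C.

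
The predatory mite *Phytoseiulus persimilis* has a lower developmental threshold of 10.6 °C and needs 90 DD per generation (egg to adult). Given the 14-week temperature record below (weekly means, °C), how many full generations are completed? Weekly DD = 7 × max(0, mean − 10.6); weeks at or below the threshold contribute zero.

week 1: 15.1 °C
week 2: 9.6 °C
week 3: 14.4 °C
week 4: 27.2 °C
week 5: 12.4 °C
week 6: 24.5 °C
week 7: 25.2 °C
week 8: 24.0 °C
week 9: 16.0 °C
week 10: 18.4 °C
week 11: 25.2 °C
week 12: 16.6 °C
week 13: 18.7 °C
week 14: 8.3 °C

Weekly DD (7 × max(0, T̄ − 10.6)): 31.5, 0.0, 26.6, 116.2, 12.6, 97.3, 102.2, 93.8, 37.8, 54.6, 102.2, 42.0, 56.7, 0.0.
Season total = 773.5 DD.
Complete generations = ⌊773.5 / 90⌋ = 8.

8 generations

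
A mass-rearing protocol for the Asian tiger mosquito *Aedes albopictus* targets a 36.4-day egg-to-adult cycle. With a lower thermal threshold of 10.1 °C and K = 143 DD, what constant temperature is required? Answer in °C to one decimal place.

Required daily accumulation = 143 / 36.4 = 3.929 DD/day.
T = T_base + 3.929 = 10.1 + 3.929 = 14.029 ≈ 14.0 °C.

14.0 °C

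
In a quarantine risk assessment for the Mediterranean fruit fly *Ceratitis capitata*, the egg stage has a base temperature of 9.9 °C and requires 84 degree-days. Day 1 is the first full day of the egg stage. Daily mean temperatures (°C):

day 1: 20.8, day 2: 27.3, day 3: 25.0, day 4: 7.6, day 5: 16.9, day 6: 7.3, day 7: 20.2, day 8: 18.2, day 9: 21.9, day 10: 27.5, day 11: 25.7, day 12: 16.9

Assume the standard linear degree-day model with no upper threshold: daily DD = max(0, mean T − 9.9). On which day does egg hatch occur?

day 10

Daily DD above 9.9 °C: 10.9, 17.4, 15.1, 0.0, 7.0, 0.0, 10.3, 8.3, 12.0, 17.6, 15.8, 7.0.
Cumulative: 10.9, 28.3, 43.4, 43.4, 50.4, 50.4, 60.7, 69.0, 81.0, 98.6, 114.4, 121.4.
The total first reaches 84 DD on day 10.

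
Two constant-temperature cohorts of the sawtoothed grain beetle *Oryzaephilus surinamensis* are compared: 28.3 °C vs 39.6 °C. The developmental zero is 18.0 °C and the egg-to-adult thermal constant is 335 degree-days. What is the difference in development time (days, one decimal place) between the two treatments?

At 28.3 °C: 335 / (28.3 − 18.0) = 335 / 10.3 = 32.524 d.
At 39.6 °C: 335 / (39.6 − 18.0) = 335 / 21.6 = 15.509 d.
Difference = |32.524 − 15.509| = 17.015 ≈ 17.0 days.

17.0 days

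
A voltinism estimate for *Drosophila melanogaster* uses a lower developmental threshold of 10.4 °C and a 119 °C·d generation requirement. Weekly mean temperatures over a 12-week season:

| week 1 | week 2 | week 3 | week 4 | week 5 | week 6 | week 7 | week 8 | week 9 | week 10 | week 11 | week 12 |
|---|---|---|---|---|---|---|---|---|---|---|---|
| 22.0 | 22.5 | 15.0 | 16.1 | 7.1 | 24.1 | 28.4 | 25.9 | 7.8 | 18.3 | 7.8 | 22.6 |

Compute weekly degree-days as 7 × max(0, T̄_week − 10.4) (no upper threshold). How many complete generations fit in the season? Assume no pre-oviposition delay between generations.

Weekly DD (7 × max(0, T̄ − 10.4)): 81.2, 84.7, 32.2, 39.9, 0.0, 95.9, 126.0, 108.5, 0.0, 55.3, 0.0, 85.4.
Season total = 709.1 DD.
Complete generations = ⌊709.1 / 119⌋ = 5.

5 generations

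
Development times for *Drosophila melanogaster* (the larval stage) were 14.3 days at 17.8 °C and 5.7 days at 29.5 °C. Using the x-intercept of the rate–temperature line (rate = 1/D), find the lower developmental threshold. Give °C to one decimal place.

10.0 °C

Equal thermal constants: D₁(T₁ − T_b) = D₂(T₂ − T_b).
14.3·(17.8 − T_b) = 5.7·(29.5 − T_b)
T_b = (14.3·17.8 − 5.7·29.5) / (14.3 − 5.7) = 86.39 / 8.6 = 10.045 °C ≈ 10.0 °C.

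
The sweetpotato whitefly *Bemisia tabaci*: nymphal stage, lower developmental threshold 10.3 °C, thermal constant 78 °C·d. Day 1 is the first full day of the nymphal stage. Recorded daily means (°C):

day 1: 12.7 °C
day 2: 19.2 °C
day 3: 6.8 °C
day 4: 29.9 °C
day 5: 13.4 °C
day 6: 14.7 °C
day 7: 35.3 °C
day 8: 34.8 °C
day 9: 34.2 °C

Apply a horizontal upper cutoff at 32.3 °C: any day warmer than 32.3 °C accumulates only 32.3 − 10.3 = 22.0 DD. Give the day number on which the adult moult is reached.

day 8

Daily DD above 10.3 °C (capped at 22.0): 2.4, 8.9, 0.0, 19.6, 3.1, 4.4, 22.0, 22.0, 22.0.
Cumulative: 2.4, 11.3, 11.3, 30.9, 34.0, 38.4, 60.4, 82.4, 104.4.
The total first reaches 78 DD on day 8.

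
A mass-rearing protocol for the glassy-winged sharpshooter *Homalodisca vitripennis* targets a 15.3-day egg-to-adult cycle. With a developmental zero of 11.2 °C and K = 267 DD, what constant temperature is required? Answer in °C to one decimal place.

28.7 °C

Required daily accumulation = 267 / 15.3 = 17.451 DD/day.
T = T_base + 17.451 = 11.2 + 17.451 = 28.651 ≈ 28.7 °C.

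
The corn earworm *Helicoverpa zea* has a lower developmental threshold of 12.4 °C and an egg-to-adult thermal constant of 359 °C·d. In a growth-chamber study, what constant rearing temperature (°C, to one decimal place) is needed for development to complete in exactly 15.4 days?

Required daily accumulation = 359 / 15.4 = 23.312 DD/day.
T = T_base + 23.312 = 12.4 + 23.312 = 35.712 ≈ 35.7 °C.

35.7 °C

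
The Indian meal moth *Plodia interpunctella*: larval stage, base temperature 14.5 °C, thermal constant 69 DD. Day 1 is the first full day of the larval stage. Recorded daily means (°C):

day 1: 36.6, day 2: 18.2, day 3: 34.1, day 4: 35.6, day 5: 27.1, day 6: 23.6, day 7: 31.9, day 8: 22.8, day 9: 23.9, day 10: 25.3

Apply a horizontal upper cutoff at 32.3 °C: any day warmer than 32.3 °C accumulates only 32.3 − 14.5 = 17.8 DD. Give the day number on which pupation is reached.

Daily DD above 14.5 °C (capped at 17.8): 17.8, 3.7, 17.8, 17.8, 12.6, 9.1, 17.4, 8.3, 9.4, 10.8.
Cumulative: 17.8, 21.5, 39.3, 57.1, 69.7, 78.8, 96.2, 104.5, 113.9, 124.7.
The total first reaches 69 DD on day 5.

day 5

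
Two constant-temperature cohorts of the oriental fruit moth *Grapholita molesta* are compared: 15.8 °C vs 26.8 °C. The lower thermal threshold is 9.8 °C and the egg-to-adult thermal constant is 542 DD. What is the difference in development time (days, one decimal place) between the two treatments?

At 15.8 °C: 542 / (15.8 − 9.8) = 542 / 6.0 = 90.333 d.
At 26.8 °C: 542 / (26.8 − 9.8) = 542 / 17.0 = 31.882 d.
Difference = |90.333 − 31.882| = 58.451 ≈ 58.5 days.

58.5 days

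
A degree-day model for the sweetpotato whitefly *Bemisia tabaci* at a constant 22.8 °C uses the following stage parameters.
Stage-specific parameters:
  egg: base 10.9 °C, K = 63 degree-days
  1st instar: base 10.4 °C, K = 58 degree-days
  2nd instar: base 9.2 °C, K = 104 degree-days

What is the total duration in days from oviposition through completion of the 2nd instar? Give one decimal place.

17.6 days

egg: 63 / (22.8 − 10.9) = 63 / 11.9 = 5.294 d.
1st instar: 58 / (22.8 − 10.4) = 58 / 12.4 = 4.677 d.
2nd instar: 104 / (22.8 − 9.2) = 104 / 13.6 = 7.647 d.
Sum = 17.619 ≈ 17.6 days.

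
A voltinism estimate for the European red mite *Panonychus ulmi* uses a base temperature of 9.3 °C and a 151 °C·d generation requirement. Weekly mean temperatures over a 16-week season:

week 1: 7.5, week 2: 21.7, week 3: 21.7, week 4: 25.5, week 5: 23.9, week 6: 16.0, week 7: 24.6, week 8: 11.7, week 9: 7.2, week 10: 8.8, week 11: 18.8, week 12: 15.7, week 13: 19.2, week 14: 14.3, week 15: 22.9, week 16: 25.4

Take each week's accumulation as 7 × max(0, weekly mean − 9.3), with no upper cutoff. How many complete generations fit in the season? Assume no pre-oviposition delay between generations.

Weekly DD (7 × max(0, T̄ − 9.3)): 0.0, 86.8, 86.8, 113.4, 102.2, 46.9, 107.1, 16.8, 0.0, 0.0, 66.5, 44.8, 69.3, 35.0, 95.2, 112.7.
Season total = 983.5 DD.
Complete generations = ⌊983.5 / 151⌋ = 6.

6 generations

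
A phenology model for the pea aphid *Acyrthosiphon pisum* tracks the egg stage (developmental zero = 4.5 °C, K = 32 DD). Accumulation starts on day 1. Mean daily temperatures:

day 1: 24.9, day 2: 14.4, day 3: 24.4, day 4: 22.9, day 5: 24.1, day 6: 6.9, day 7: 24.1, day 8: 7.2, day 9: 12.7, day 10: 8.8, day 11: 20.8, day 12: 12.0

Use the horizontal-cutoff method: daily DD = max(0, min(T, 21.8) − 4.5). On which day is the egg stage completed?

day 3

Daily DD above 4.5 °C (capped at 17.3): 17.3, 9.9, 17.3, 17.3, 17.3, 2.4, 17.3, 2.7, 8.2, 4.3, 16.3, 7.5.
Cumulative: 17.3, 27.2, 44.5, 61.8, 79.1, 81.5, 98.8, 101.5, 109.7, 114.0, 130.3, 137.8.
The total first reaches 32 DD on day 3.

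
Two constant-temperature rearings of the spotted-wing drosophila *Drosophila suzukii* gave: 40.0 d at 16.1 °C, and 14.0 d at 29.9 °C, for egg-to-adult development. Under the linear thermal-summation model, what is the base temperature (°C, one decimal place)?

8.7 °C

Linear rate model ⇒ the product D·(T − T_b) is constant across temperatures.
40.0·(16.1 − T_b) = 14.0·(29.9 − T_b)
T_b = (40.0·16.1 − 14.0·29.9) / (40.0 − 14.0) = 225.40 / 26.0 = 8.669 °C ≈ 8.7 °C.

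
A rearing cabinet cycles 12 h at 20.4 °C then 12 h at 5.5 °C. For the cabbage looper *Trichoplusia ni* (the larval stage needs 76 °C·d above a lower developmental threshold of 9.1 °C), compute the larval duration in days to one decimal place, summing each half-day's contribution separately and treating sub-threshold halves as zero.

13.5 days

Day half: max(0, 20.4 − 9.1) × 0.5 = 11.3 × 0.5 = 5.65 DD.
Night half: max(0, 5.5 − 9.1) × 0.5 = 0.0 × 0.5 = 0.00 DD.
Per 24 h: 5.65 DD/day.
Duration = 76 / 5.65 = 13.451 ≈ 13.5 days.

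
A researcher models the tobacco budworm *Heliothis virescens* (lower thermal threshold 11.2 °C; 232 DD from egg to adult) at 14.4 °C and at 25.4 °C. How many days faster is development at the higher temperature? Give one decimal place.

At 14.4 °C: 232 / (14.4 − 11.2) = 232 / 3.2 = 72.500 d.
At 25.4 °C: 232 / (25.4 − 11.2) = 232 / 14.2 = 16.338 d.
Difference = |72.500 − 16.338| = 56.162 ≈ 56.2 days.

56.2 days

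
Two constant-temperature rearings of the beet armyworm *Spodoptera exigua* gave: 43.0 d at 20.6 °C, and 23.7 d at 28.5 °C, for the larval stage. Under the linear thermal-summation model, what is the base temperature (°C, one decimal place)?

Under the model K = D·(T − T_b), so D₁·(T₁ − T_b) = D₂·(T₂ − T_b).
43.0·(20.6 − T_b) = 23.7·(28.5 − T_b)
T_b = (43.0·20.6 − 23.7·28.5) / (43.0 − 23.7) = 210.35 / 19.3 = 10.899 °C ≈ 10.9 °C.

10.9 °C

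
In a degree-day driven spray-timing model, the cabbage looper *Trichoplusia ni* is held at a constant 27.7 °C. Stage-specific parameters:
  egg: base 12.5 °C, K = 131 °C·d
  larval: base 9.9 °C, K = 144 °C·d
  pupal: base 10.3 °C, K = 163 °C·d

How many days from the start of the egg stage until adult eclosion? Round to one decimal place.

egg: 131 / (27.7 − 12.5) = 131 / 15.2 = 8.618 d.
larval: 144 / (27.7 − 9.9) = 144 / 17.8 = 8.090 d.
pupal: 163 / (27.7 − 10.3) = 163 / 17.4 = 9.368 d.
Sum = 26.076 ≈ 26.1 days.

26.1 days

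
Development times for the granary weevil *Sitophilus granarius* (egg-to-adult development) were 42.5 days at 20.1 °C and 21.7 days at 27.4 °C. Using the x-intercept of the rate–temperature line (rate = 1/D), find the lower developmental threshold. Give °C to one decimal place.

Equal thermal constants: D₁(T₁ − T_b) = D₂(T₂ − T_b).
42.5·(20.1 − T_b) = 21.7·(27.4 − T_b)
T_b = (42.5·20.1 − 21.7·27.4) / (42.5 − 21.7) = 259.67 / 20.8 = 12.484 °C ≈ 12.5 °C.

12.5 °C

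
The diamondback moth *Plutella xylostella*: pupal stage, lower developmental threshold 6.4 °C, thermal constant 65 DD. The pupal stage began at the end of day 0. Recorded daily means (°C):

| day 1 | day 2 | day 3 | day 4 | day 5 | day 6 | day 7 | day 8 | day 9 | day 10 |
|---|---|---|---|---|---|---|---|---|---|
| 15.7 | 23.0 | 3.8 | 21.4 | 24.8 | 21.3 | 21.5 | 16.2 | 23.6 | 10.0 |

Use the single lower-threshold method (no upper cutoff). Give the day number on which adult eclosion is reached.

Daily DD above 6.4 °C: 9.3, 16.6, 0.0, 15.0, 18.4, 14.9, 15.1, 9.8, 17.2, 3.6.
Cumulative: 9.3, 25.9, 25.9, 40.9, 59.3, 74.2, 89.3, 99.1, 116.3, 119.9.
The total first reaches 65 DD on day 6.

day 6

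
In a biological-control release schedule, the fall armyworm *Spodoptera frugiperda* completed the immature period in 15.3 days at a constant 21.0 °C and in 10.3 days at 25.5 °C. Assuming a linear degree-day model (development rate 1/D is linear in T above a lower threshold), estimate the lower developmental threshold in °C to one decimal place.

Linear rate model ⇒ the product D·(T − T_b) is constant across temperatures.
15.3·(21.0 − T_b) = 10.3·(25.5 − T_b)
T_b = (15.3·21.0 − 10.3·25.5) / (15.3 − 10.3) = 58.65 / 5.0 = 11.730 °C ≈ 11.7 °C.

11.7 °C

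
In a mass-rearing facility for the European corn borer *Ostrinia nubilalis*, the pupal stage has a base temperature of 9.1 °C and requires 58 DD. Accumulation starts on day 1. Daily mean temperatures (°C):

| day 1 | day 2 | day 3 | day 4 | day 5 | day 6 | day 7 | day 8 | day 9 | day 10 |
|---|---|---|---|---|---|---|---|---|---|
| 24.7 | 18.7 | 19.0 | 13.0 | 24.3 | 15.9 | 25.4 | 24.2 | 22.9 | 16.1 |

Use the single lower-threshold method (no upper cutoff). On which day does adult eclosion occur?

day 6

Daily DD above 9.1 °C: 15.6, 9.6, 9.9, 3.9, 15.2, 6.8, 16.3, 15.1, 13.8, 7.0.
Cumulative: 15.6, 25.2, 35.1, 39.0, 54.2, 61.0, 77.3, 92.4, 106.2, 113.2.
The total first reaches 58 DD on day 6.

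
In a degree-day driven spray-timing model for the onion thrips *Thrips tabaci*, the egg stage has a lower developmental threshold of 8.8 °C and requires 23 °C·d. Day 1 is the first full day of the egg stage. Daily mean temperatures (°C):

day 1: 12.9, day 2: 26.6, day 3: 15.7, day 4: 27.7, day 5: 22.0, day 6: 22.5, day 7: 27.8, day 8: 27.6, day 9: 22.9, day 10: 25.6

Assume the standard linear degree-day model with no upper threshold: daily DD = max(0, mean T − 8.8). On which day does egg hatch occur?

Daily DD above 8.8 °C: 4.1, 17.8, 6.9, 18.9, 13.2, 13.7, 19.0, 18.8, 14.1, 16.8.
Cumulative: 4.1, 21.9, 28.8, 47.7, 60.9, 74.6, 93.6, 112.4, 126.5, 143.3.
The total first reaches 23 DD on day 3.

day 3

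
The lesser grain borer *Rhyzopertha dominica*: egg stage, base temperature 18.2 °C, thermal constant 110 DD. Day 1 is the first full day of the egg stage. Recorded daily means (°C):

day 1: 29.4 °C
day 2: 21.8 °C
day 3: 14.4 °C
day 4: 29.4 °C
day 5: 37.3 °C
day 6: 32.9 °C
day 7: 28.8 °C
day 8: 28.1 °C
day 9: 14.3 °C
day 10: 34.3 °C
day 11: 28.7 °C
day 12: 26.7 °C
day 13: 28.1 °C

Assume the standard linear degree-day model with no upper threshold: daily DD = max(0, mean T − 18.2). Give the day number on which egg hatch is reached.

Daily DD above 18.2 °C: 11.2, 3.6, 0.0, 11.2, 19.1, 14.7, 10.6, 9.9, 0.0, 16.1, 10.5, 8.5, 9.9.
Cumulative: 11.2, 14.8, 14.8, 26.0, 45.1, 59.8, 70.4, 80.3, 80.3, 96.4, 106.9, 115.4, 125.3.
The total first reaches 110 DD on day 12.

day 12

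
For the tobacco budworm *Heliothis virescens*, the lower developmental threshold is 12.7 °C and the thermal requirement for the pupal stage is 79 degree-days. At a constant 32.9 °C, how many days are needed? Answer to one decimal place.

3.9 days

Daily accumulation = 32.9 − 12.7 = 20.2 DD/day.
Duration = 79 / 20.2 = 3.911 ≈ 3.9 days.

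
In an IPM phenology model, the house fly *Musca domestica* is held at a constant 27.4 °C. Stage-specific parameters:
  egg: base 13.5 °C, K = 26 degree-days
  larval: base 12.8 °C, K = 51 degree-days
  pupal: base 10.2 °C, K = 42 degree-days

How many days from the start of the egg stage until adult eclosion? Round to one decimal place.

egg: 26 / (27.4 − 13.5) = 26 / 13.9 = 1.871 d.
larval: 51 / (27.4 − 12.8) = 51 / 14.6 = 3.493 d.
pupal: 42 / (27.4 − 10.2) = 42 / 17.2 = 2.442 d.
Sum = 7.806 ≈ 7.8 days.

7.8 days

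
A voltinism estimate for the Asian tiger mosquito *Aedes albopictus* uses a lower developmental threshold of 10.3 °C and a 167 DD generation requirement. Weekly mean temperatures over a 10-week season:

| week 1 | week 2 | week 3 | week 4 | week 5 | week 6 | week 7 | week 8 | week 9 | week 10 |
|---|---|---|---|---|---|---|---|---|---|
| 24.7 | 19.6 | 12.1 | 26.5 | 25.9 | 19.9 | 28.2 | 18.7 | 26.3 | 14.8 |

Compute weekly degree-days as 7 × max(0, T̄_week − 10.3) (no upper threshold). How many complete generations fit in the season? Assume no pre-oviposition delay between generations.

Weekly DD (7 × max(0, T̄ − 10.3)): 100.8, 65.1, 12.6, 113.4, 109.2, 67.2, 125.3, 58.8, 112.0, 31.5.
Season total = 795.9 DD.
Complete generations = ⌊795.9 / 167⌋ = 4.

4 generations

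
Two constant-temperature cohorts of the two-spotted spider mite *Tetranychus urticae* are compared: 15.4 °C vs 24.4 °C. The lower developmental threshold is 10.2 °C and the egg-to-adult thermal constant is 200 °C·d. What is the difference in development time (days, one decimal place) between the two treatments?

At 15.4 °C: 200 / (15.4 − 10.2) = 200 / 5.2 = 38.462 d.
At 24.4 °C: 200 / (24.4 − 10.2) = 200 / 14.2 = 14.085 d.
Difference = |38.462 − 14.085| = 24.377 ≈ 24.4 days.

24.4 days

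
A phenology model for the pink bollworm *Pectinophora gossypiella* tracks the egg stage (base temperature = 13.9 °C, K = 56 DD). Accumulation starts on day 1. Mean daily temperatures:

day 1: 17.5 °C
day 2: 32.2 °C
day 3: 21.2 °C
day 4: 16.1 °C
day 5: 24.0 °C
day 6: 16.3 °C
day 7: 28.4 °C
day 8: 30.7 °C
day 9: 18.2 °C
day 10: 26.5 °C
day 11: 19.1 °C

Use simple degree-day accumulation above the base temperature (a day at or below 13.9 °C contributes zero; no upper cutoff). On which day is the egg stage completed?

Daily DD above 13.9 °C: 3.6, 18.3, 7.3, 2.2, 10.1, 2.4, 14.5, 16.8, 4.3, 12.6, 5.2.
Cumulative: 3.6, 21.9, 29.2, 31.4, 41.5, 43.9, 58.4, 75.2, 79.5, 92.1, 97.3.
The total first reaches 56 DD on day 7.

day 7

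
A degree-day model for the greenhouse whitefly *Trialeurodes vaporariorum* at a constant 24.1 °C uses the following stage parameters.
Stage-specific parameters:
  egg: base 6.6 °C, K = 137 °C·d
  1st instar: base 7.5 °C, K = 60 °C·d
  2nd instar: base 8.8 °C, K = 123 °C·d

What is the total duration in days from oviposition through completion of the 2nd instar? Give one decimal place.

egg: 137 / (24.1 − 6.6) = 137 / 17.5 = 7.829 d.
1st instar: 60 / (24.1 − 7.5) = 60 / 16.6 = 3.614 d.
2nd instar: 123 / (24.1 − 8.8) = 123 / 15.3 = 8.039 d.
Sum = 19.482 ≈ 19.5 days.

19.5 days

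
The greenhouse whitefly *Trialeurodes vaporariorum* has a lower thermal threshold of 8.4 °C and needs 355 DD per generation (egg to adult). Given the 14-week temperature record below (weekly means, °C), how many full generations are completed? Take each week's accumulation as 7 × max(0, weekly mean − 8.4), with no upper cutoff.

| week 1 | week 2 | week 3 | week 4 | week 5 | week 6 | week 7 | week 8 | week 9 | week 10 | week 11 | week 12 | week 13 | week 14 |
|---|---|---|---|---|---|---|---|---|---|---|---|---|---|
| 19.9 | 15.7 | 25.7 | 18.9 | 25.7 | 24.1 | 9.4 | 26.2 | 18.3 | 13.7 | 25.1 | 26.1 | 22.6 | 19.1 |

3 generations

Weekly DD (7 × max(0, T̄ − 8.4)): 80.5, 51.1, 121.1, 73.5, 121.1, 109.9, 7.0, 124.6, 69.3, 37.1, 116.9, 123.9, 99.4, 74.9.
Season total = 1210.3 DD.
Complete generations = ⌊1210.3 / 355⌋ = 3.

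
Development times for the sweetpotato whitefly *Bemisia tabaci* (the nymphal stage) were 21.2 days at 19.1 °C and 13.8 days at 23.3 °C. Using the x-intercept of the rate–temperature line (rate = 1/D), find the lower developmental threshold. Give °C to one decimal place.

Equal thermal constants: D₁(T₁ − T_b) = D₂(T₂ − T_b).
21.2·(19.1 − T_b) = 13.8·(23.3 − T_b)
T_b = (21.2·19.1 − 13.8·23.3) / (21.2 − 13.8) = 83.38 / 7.4 = 11.268 °C ≈ 11.3 °C.

11.3 °C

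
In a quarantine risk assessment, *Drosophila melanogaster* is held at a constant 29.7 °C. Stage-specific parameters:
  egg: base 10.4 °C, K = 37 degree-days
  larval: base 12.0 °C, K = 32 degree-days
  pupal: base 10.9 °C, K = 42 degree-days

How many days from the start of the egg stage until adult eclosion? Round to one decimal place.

6.0 days

egg: 37 / (29.7 − 10.4) = 37 / 19.3 = 1.917 d.
larval: 32 / (29.7 − 12.0) = 32 / 17.7 = 1.808 d.
pupal: 42 / (29.7 − 10.9) = 42 / 18.8 = 2.234 d.
Sum = 5.959 ≈ 6.0 days.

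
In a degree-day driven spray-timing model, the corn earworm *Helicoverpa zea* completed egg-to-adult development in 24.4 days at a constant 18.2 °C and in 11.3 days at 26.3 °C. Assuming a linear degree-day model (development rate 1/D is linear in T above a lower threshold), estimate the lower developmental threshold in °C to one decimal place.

11.2 °C

Equal thermal constants: D₁(T₁ − T_b) = D₂(T₂ − T_b).
24.4·(18.2 − T_b) = 11.3·(26.3 − T_b)
T_b = (24.4·18.2 − 11.3·26.3) / (24.4 − 11.3) = 146.89 / 13.1 = 11.213 °C ≈ 11.2 °C.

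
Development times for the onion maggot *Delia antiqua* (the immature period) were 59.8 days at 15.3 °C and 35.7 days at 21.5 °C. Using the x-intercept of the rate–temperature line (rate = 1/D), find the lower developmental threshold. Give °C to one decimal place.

6.1 °C

Linear rate model ⇒ the product D·(T − T_b) is constant across temperatures.
59.8·(15.3 − T_b) = 35.7·(21.5 − T_b)
T_b = (59.8·15.3 − 35.7·21.5) / (59.8 − 35.7) = 147.39 / 24.1 = 6.116 °C ≈ 6.1 °C.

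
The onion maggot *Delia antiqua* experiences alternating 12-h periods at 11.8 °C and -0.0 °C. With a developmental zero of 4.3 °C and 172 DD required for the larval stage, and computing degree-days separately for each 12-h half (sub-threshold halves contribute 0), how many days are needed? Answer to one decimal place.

Day half: max(0, 11.8 − 4.3) × 0.5 = 7.5 × 0.5 = 3.75 DD.
Night half: max(0, -0.0 − 4.3) × 0.5 = 0.0 × 0.5 = 0.00 DD.
Per 24 h: 3.75 DD/day.
Duration = 172 / 3.75 = 45.867 ≈ 45.9 days.

45.9 days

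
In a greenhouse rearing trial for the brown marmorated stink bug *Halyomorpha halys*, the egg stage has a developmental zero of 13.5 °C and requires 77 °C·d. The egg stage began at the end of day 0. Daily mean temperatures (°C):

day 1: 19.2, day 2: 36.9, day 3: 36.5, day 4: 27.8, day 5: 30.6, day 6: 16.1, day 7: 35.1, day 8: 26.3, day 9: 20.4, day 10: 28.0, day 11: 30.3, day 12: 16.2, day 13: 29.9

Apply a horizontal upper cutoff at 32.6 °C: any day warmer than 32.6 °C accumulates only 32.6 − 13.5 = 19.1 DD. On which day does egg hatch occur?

day 6

Daily DD above 13.5 °C (capped at 19.1): 5.7, 19.1, 19.1, 14.3, 17.1, 2.6, 19.1, 12.8, 6.9, 14.5, 16.8, 2.7, 16.4.
Cumulative: 5.7, 24.8, 43.9, 58.2, 75.3, 77.9, 97.0, 109.8, 116.7, 131.2, 148.0, 150.7, 167.1.
The total first reaches 77 DD on day 6.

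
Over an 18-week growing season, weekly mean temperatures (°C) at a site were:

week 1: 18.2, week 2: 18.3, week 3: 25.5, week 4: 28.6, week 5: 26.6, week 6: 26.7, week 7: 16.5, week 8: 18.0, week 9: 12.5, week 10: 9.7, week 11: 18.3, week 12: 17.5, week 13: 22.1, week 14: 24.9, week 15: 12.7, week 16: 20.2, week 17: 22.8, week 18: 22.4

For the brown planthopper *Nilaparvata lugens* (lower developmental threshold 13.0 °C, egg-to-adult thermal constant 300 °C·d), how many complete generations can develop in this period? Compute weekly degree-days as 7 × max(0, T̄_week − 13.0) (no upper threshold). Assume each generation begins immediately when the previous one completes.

3 generations

Weekly DD (7 × max(0, T̄ − 13.0)): 36.4, 37.1, 87.5, 109.2, 95.2, 95.9, 24.5, 35.0, 0.0, 0.0, 37.1, 31.5, 63.7, 83.3, 0.0, 50.4, 68.6, 65.8.
Season total = 921.2 DD.
Complete generations = ⌊921.2 / 300⌋ = 3.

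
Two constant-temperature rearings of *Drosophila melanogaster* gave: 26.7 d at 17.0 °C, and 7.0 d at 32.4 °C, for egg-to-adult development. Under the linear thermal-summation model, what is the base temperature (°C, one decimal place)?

Under the model K = D·(T − T_b), so D₁·(T₁ − T_b) = D₂·(T₂ − T_b).
26.7·(17.0 − T_b) = 7.0·(32.4 − T_b)
T_b = (26.7·17.0 − 7.0·32.4) / (26.7 − 7.0) = 227.10 / 19.7 = 11.528 °C ≈ 11.5 °C.

11.5 °C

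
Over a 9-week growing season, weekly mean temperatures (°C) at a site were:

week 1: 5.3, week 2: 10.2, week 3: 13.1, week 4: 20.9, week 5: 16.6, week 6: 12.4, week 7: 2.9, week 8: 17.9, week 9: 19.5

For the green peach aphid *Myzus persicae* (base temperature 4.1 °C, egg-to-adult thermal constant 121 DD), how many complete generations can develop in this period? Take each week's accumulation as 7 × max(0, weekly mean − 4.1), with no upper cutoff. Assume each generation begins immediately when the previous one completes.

Weekly DD (7 × max(0, T̄ − 4.1)): 8.4, 42.7, 63.0, 117.6, 87.5, 58.1, 0.0, 96.6, 107.8.
Season total = 581.7 DD.
Complete generations = ⌊581.7 / 121⌋ = 4.

4 generations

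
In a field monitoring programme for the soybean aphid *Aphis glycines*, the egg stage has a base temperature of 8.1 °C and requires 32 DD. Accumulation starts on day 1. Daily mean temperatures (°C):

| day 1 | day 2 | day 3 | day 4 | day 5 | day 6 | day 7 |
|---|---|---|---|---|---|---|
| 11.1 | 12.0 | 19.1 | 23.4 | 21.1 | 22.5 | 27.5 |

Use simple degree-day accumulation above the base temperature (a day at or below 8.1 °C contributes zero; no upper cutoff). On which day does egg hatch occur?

day 4

Daily DD above 8.1 °C: 3.0, 3.9, 11.0, 15.3, 13.0, 14.4, 19.4.
Cumulative: 3.0, 6.9, 17.9, 33.2, 46.2, 60.6, 80.0.
The total first reaches 32 DD on day 4.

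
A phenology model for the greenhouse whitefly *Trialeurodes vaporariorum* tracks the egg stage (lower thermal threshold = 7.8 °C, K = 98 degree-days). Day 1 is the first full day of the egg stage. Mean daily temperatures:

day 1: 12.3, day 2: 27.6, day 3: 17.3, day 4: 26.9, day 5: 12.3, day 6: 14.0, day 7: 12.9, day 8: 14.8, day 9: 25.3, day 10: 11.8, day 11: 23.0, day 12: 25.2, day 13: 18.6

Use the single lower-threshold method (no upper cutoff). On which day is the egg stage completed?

Daily DD above 7.8 °C: 4.5, 19.8, 9.5, 19.1, 4.5, 6.2, 5.1, 7.0, 17.5, 4.0, 15.2, 17.4, 10.8.
Cumulative: 4.5, 24.3, 33.8, 52.9, 57.4, 63.6, 68.7, 75.7, 93.2, 97.2, 112.4, 129.8, 140.6.
The total first reaches 98 DD on day 11.

day 11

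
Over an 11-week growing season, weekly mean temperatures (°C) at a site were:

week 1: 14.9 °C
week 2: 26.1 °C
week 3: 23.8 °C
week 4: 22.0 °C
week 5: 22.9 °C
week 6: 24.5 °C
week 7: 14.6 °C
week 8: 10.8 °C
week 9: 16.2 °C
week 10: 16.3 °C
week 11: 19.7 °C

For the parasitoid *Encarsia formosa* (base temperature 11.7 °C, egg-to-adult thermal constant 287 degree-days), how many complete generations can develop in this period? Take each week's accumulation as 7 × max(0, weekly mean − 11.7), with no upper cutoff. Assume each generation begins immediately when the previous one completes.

2 generations

Weekly DD (7 × max(0, T̄ − 11.7)): 22.4, 100.8, 84.7, 72.1, 78.4, 89.6, 20.3, 0.0, 31.5, 32.2, 56.0.
Season total = 588.0 DD.
Complete generations = ⌊588.0 / 287⌋ = 2.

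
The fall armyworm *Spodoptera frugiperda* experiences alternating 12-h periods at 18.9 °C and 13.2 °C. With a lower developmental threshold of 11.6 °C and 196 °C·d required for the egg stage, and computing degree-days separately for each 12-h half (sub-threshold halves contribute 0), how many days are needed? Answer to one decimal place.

44.0 days

Day half: max(0, 18.9 − 11.6) × 0.5 = 7.3 × 0.5 = 3.65 DD.
Night half: max(0, 13.2 − 11.6) × 0.5 = 1.6 × 0.5 = 0.80 DD.
Per 24 h: 4.45 DD/day.
Duration = 196 / 4.45 = 44.045 ≈ 44.0 days.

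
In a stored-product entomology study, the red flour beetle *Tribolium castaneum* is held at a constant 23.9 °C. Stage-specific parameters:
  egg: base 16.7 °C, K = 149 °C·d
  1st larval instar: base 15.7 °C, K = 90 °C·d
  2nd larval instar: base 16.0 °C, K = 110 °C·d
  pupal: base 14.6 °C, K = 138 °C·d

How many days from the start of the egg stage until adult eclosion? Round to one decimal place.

60.4 days

egg: 149 / (23.9 − 16.7) = 149 / 7.2 = 20.694 d.
1st larval instar: 90 / (23.9 − 15.7) = 90 / 8.2 = 10.976 d.
2nd larval instar: 110 / (23.9 − 16.0) = 110 / 7.9 = 13.924 d.
pupal: 138 / (23.9 − 14.6) = 138 / 9.3 = 14.839 d.
Sum = 60.433 ≈ 60.4 days.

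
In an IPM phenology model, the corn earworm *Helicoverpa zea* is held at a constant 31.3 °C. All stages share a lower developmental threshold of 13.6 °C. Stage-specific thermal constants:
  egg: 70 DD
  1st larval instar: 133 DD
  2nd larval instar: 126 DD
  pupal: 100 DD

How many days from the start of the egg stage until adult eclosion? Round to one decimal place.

24.2 days

Daily accumulation at 31.3 °C = 31.3 − 13.6 = 17.7 DD/day.
Total K = 70 + 133 + 126 + 100 = 429 DD.
Total duration = 429 / 17.7 = 24.237 ≈ 24.2 days.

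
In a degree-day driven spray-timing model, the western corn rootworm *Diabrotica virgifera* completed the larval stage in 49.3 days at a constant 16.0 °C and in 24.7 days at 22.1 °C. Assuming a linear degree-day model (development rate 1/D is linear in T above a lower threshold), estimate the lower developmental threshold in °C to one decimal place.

Under the model K = D·(T − T_b), so D₁·(T₁ − T_b) = D₂·(T₂ − T_b).
49.3·(16.0 − T_b) = 24.7·(22.1 − T_b)
T_b = (49.3·16.0 − 24.7·22.1) / (49.3 − 24.7) = 242.93 / 24.6 = 9.875 °C ≈ 9.9 °C.

9.9 °C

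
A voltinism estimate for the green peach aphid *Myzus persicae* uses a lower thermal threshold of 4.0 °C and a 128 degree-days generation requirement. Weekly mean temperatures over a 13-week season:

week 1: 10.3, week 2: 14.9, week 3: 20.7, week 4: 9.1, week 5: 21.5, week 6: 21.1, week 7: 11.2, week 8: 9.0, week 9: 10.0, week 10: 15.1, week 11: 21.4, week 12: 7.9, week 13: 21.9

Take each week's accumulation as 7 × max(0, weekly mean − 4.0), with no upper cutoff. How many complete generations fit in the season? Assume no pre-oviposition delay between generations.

7 generations

Weekly DD (7 × max(0, T̄ − 4.0)): 44.1, 76.3, 116.9, 35.7, 122.5, 119.7, 50.4, 35.0, 42.0, 77.7, 121.8, 27.3, 125.3.
Season total = 994.7 DD.
Complete generations = ⌊994.7 / 128⌋ = 7.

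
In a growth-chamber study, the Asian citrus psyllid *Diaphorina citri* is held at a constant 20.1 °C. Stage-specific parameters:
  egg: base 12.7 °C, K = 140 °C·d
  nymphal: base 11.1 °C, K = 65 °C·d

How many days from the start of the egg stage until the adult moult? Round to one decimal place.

egg: 140 / (20.1 − 12.7) = 140 / 7.4 = 18.919 d.
nymphal: 65 / (20.1 − 11.1) = 65 / 9.0 = 7.222 d.
Sum = 26.141 ≈ 26.1 days.

26.1 days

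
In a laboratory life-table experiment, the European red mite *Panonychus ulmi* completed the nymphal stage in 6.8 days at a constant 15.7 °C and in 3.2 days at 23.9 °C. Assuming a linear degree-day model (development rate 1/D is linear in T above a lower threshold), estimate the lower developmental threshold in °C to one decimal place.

Equal thermal constants: D₁(T₁ − T_b) = D₂(T₂ − T_b).
6.8·(15.7 − T_b) = 3.2·(23.9 − T_b)
T_b = (6.8·15.7 − 3.2·23.9) / (6.8 − 3.2) = 30.28 / 3.6 = 8.411 °C ≈ 8.4 °C.

8.4 °C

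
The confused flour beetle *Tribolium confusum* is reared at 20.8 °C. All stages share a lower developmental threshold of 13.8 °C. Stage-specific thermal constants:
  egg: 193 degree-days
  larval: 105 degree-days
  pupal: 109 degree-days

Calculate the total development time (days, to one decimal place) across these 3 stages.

58.1 days

Daily accumulation at 20.8 °C = 20.8 − 13.8 = 7.0 DD/day.
Total K = 193 + 105 + 109 = 407 DD.
Total duration = 407 / 7.0 = 58.143 ≈ 58.1 days.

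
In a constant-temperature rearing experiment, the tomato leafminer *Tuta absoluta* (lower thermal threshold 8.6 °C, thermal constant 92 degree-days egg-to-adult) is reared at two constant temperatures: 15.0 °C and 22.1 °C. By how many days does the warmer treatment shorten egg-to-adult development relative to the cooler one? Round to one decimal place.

At 15.0 °C: 92 / (15.0 − 8.6) = 92 / 6.4 = 14.375 d.
At 22.1 °C: 92 / (22.1 − 8.6) = 92 / 13.5 = 6.815 d.
Difference = |14.375 − 6.815| = 7.560 ≈ 7.6 days.

7.6 days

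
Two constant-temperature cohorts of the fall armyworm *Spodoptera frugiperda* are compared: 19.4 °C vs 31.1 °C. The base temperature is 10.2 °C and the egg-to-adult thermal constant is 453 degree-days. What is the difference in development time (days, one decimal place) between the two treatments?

27.6 days

At 19.4 °C: 453 / (19.4 − 10.2) = 453 / 9.2 = 49.239 d.
At 31.1 °C: 453 / (31.1 − 10.2) = 453 / 20.9 = 21.675 d.
Difference = |49.239 − 21.675| = 27.564 ≈ 27.6 days.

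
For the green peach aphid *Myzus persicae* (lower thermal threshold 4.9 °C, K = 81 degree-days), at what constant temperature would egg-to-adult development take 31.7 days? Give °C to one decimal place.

7.5 °C

Required daily accumulation = 81 / 31.7 = 2.555 DD/day.
T = T_base + 2.555 = 4.9 + 2.555 = 7.455 ≈ 7.5 °C.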